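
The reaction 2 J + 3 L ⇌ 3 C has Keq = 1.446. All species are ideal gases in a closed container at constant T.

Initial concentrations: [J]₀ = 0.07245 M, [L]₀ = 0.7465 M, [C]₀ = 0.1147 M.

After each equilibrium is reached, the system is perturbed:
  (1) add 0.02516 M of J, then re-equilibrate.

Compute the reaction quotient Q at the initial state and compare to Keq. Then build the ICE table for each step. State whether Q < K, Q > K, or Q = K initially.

Q₀ = 0.6911; Q < K (proceeds forward)

Q₀ = 0.6911 vs Keq = 1.446 ⇒ Q<K, forward
Step 1:
                    J           L           C
  Initial     0.07245      0.7465      0.1147
  Change     -0.01016    -0.01524     0.01524
  Equil       0.06229      0.7313      0.1299
  solve Keq expr → x = 0.00508; check Q = 1.446
Then add 0.02516 M of J.
Step 2:
                    J           L           C
  Initial     0.08745      0.7313      0.1299
  Change     -0.01072    -0.01609     0.01609
  Equil       0.07673      0.7152       0.146
  solve Keq expr → x = 0.005362; check Q = 1.446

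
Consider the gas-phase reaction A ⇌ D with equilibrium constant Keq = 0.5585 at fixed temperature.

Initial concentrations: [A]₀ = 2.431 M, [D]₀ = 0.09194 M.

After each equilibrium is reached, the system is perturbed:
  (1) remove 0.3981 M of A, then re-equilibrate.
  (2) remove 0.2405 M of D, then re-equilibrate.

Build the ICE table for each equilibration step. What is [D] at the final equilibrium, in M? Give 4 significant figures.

[D]_eq = 0.6753 M

Q₀ = 0.03782 vs Keq = 0.5585 ⇒ Q<K, forward
Step 1:
                  A         D
  I           2.431   0.09194
  C         -0.8122    0.8122
  E           1.619    0.9041
  solve Keq expr → x = 0.8122; check Q = 0.5585
Then remove 0.3981 M of A.
Step 2:
                  A         D
  I           1.221    0.9041
  C          0.1427   -0.1427
  E           1.363    0.7615
  solve Keq expr → x = -0.1427; check Q = 0.5585
Then remove 0.2405 M of D.
Step 3:
                  A         D
  I           1.363     0.521
  C         -0.1543    0.1543
  E           1.209    0.6753
  solve Keq expr → x = 0.1543; check Q = 0.5585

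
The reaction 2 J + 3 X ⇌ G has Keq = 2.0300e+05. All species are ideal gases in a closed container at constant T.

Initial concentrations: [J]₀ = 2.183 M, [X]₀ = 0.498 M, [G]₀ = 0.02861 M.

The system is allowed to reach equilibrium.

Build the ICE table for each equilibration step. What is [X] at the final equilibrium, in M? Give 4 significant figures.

Q₀ = 0.04861 vs Keq = 2.0300e+05 ⇒ Q<K, forward
Step 1:
                   J          X          G
  I            2.183      0.498    0.02861
  C          -0.3277    -0.4915     0.1638
  E            1.855   0.006506     0.1924
  solve Keq expr → x = 0.1638; check Q = 2.0300e+05

[X]_eq = 0.006506 M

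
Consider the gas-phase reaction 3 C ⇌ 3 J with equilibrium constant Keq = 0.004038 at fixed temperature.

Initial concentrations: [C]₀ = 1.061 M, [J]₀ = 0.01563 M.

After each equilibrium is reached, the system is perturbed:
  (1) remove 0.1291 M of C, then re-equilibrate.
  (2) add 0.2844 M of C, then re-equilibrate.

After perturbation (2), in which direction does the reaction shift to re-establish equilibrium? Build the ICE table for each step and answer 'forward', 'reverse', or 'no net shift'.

Direction: forward

Q₀ = 3.1969e-06 vs Keq = 0.004038 ⇒ Q<K, forward
Step 1:
                    C           J
  init          1.061     0.01563
  Δ           -0.1323      0.1323
  eq           0.9287      0.1479
  solve Keq expr → x = 0.04409; check Q = 0.004038
Then remove 0.1291 M of C.
Step 2:
                    C           J
  init         0.7996      0.1479
  Δ           0.01773    -0.01773
  eq           0.8174      0.1302
  solve Keq expr → x = -0.005911; check Q = 0.004038
Then add 0.2844 M of C.
Step 3:
                    C           J
  init          1.102      0.1302
  Δ          -0.03907     0.03907
  eq            1.063      0.1692
  solve Keq expr → x = 0.01302; check Q = 0.004038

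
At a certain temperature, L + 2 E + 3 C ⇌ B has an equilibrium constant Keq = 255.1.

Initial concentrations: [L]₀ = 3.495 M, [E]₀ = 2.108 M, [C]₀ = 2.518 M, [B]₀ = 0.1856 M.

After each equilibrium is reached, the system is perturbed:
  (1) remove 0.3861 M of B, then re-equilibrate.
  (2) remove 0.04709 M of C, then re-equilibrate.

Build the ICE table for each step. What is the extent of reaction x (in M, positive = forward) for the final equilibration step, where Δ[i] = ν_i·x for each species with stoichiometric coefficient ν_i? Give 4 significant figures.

Q₀ = 7.4855e-04 vs Keq = 255.1 ⇒ Q<K, forward
Step 1:
                  L         E         C         B
  Initial     3.495     2.108     2.518    0.1856
  Change    -0.7832    -1.566     -2.35    0.7832
  Equil       2.712    0.5416    0.1684    0.9688
  solve Keq expr → x = 0.7832; check Q = 255.1
Then remove 0.3861 M of B.
Step 2:
                  L         E         C         B
  Initial     2.712    0.5416    0.1684    0.5827
  Change  -0.007589  -0.01518  -0.02277  0.007589
  Equil       2.704    0.5264    0.1456    0.5903
  solve Keq expr → x = 0.007589; check Q = 255.1
Then remove 0.04709 M of C.
Step 3:
                  L         E         C         B
  Initial     2.704    0.5264   0.09853    0.5903
  Change    0.01365   0.02729   0.04094  -0.01365
  Equil       2.718    0.5537    0.1395    0.5766
  solve Keq expr → x = -0.01365; check Q = 255.1

x = -0.01365 M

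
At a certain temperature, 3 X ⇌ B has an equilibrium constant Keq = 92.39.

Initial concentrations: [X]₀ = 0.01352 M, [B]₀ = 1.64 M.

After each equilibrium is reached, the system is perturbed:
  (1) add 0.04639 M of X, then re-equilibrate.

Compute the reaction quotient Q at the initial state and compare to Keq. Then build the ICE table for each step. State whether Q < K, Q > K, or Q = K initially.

Q₀ = 6.6361e+05; Q > K (proceeds reverse)

Q₀ = 6.6361e+05 vs Keq = 92.39 ⇒ Q>K, reverse
Step 1:
                  X         B
  Initial   0.01352      1.64
  Change      0.243  -0.08099
  Equil      0.2565     1.559
  solve Keq expr → x = -0.08099; check Q = 92.39
Then add 0.04639 M of X.
Step 2:
                  X         B
  Initial    0.3029     1.559
  Change   -0.04556   0.01519
  Equil      0.2573     1.574
  solve Keq expr → x = 0.01519; check Q = 92.39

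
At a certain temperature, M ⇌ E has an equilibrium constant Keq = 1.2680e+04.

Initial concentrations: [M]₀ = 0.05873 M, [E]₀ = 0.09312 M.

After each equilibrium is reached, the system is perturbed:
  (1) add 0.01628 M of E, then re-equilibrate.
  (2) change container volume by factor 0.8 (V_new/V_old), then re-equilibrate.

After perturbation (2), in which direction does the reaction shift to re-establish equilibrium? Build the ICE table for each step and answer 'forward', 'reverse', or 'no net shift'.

Direction: no net shift

Q₀ = 1.586 vs Keq = 1.2680e+04 ⇒ Q<K, forward
Step 1:
                    M           E
  I           0.05873     0.09312
  C          -0.05872     0.05872
  E        1.1975e-05      0.1518
  solve Keq expr → x = 0.05872; check Q = 1.2680e+04
Then add 0.01628 M of E.
Step 2:
                    M           E
  I        1.1975e-05      0.1681
  C        1.2838e-06 -1.2838e-06
  E        1.3258e-05      0.1681
  solve Keq expr → x = -1.2838e-06; check Q = 1.2680e+04
Then change container volume by factor 0.8 (V_new/V_old).
Step 3:
                    M           E
  I        1.6573e-05      0.2101
  C                 0           0
  E        1.6573e-05      0.2101
  solve Keq expr → x = 0; check Q = 1.2680e+04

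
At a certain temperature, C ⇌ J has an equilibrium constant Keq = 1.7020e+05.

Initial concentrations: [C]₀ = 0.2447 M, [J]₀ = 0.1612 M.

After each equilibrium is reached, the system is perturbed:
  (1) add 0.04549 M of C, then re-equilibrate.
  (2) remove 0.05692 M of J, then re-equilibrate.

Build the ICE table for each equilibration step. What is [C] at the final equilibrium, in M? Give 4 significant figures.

[C]_eq = 2.3177e-06 M

Q₀ = 0.6588 vs Keq = 1.7020e+05 ⇒ Q<K, forward
Step 1:
                    C           J
  init         0.2447      0.1612
  Δ           -0.2447      0.2447
  eq       2.3848e-06      0.4059
  solve Keq expr → x = 0.2447; check Q = 1.7020e+05
Then add 0.04549 M of C.
Step 2:
                    C           J
  init        0.04549      0.4059
  Δ          -0.04549     0.04549
  eq       2.6521e-06      0.4514
  solve Keq expr → x = 0.04549; check Q = 1.7020e+05
Then remove 0.05692 M of J.
Step 3:
                    C           J
  init     2.6521e-06      0.3945
  Δ       -3.3443e-07  3.3443e-07
  eq       2.3177e-06      0.3945
  solve Keq expr → x = 3.3443e-07; check Q = 1.7020e+05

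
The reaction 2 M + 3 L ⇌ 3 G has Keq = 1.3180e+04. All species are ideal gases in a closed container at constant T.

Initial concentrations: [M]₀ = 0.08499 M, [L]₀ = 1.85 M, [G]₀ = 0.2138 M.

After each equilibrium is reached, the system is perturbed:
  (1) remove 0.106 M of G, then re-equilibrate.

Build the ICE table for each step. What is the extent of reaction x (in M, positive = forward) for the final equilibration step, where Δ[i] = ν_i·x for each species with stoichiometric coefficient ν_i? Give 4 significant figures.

x = 1.6296e-04 M

Q₀ = 0.2137 vs Keq = 1.3180e+04 ⇒ Q<K, forward
Step 1:
                   M          L          G
  I          0.08499       1.85     0.2138
  C         -0.08423    -0.1263     0.1263
  E       7.6357e-04      1.724     0.3401
  solve Keq expr → x = 0.04211; check Q = 1.3180e+04
Then remove 0.106 M of G.
Step 2:
                   M          L          G
  I       7.6357e-04      1.724     0.2341
  C       -3.2593e-04 -4.8889e-04 4.8889e-04
  E       4.3764e-04      1.723     0.2346
  solve Keq expr → x = 1.6296e-04; check Q = 1.3180e+04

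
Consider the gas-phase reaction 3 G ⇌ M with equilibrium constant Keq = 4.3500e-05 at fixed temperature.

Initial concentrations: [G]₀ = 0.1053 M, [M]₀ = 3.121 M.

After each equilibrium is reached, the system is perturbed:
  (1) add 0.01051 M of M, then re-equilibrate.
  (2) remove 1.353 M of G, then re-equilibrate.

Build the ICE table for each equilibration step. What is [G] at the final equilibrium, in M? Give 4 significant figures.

[G]_eq = 8.078 M

Q₀ = 2673 vs Keq = 4.3500e-05 ⇒ Q>K, reverse
Step 1:
                   G          M
  Initial     0.1053      3.121
  Change       9.256     -3.085
  Equil        9.361    0.03569
  solve Keq expr → x = -3.085; check Q = 4.3500e-05
Then add 0.01051 M of M.
Step 2:
                   G          M
  Initial      9.361     0.0462
  Change     0.03048   -0.01016
  Equil        9.392    0.03604
  solve Keq expr → x = -0.01016; check Q = 4.3500e-05
Then remove 1.353 M of G.
Step 3:
                   G          M
  Initial      8.039    0.03604
  Change     0.03931    -0.0131
  Equil        8.078    0.02293
  solve Keq expr → x = -0.0131; check Q = 4.3500e-05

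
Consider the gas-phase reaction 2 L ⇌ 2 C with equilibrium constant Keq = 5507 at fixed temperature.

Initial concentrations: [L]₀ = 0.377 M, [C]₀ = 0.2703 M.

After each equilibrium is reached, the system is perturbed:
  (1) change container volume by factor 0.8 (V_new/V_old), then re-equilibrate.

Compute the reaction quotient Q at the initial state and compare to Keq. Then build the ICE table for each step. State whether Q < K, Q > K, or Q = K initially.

Q₀ = 0.5141; Q < K (proceeds forward)

Q₀ = 0.5141 vs Keq = 5507 ⇒ Q<K, forward
Step 1:
                  L         C
  init        0.377    0.2703
  Δ         -0.3684    0.3684
  eq       0.008607    0.6387
  solve Keq expr → x = 0.1842; check Q = 5507
Then change container volume by factor 0.8 (V_new/V_old).
Step 2:
                  L         C
  init      0.01076    0.7984
  Δ               0         0
  eq        0.01076    0.7984
  solve Keq expr → x = 0; check Q = 5507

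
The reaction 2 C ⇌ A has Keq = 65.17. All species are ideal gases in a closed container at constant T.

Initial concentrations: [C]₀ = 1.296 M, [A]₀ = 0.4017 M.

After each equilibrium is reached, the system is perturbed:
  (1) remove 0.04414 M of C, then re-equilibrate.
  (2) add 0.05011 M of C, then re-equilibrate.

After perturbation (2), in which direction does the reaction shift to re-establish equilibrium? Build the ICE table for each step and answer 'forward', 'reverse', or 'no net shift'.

Direction: forward

Q₀ = 0.2392 vs Keq = 65.17 ⇒ Q<K, forward
Step 1:
                    C           A
  init          1.296      0.4017
  Δ            -1.173      0.5864
  eq           0.1231      0.9881
  solve Keq expr → x = 0.5864; check Q = 65.17
Then remove 0.04414 M of C.
Step 2:
                    C           A
  init          0.079      0.9881
  Δ            0.0428     -0.0214
  eq           0.1218      0.9667
  solve Keq expr → x = -0.0214; check Q = 65.17
Then add 0.05011 M of C.
Step 3:
                    C           A
  init         0.1719      0.9667
  Δ          -0.04859     0.02429
  eq           0.1233       0.991
  solve Keq expr → x = 0.02429; check Q = 65.17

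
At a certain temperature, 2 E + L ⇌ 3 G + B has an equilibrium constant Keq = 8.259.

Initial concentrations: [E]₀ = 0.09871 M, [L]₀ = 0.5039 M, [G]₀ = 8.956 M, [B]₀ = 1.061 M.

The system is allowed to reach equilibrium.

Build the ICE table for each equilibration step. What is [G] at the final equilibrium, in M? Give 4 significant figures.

[G]_eq = 6.273 M

Q₀ = 1.5524e+05 vs Keq = 8.259 ⇒ Q>K, reverse
Step 1:
                  E         L         G         B
  Initial   0.09871    0.5039     8.956     1.061
  Change      1.789    0.8943    -2.683   -0.8943
  Equil       1.887     1.398     6.273    0.1667
  solve Keq expr → x = -0.8943; check Q = 8.259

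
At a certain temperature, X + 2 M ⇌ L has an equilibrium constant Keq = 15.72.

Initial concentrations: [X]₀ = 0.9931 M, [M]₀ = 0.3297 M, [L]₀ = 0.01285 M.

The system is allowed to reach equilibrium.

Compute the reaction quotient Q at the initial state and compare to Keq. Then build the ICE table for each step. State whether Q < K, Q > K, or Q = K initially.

Q₀ = 0.119; Q < K (proceeds forward)

Q₀ = 0.119 vs Keq = 15.72 ⇒ Q<K, forward
Step 1:
                  X         M         L
  init       0.9931    0.3297   0.01285
  Δ         -0.1164   -0.2328    0.1164
  eq         0.8767   0.09685    0.1293
  solve Keq expr → x = 0.1164; check Q = 15.72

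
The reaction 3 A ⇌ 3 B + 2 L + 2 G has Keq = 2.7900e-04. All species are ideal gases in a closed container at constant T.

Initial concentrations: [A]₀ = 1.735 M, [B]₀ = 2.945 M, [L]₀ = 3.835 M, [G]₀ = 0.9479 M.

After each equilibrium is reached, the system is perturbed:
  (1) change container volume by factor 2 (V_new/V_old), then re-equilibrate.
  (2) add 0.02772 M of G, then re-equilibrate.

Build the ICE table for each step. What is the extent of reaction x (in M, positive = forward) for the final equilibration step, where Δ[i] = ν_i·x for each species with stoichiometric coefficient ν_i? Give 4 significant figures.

x = -0.01197 M

Q₀ = 64.63 vs Keq = 2.7900e-04 ⇒ Q>K, reverse
Step 1:
                    A           B           L           G
  I             1.735       2.945       3.835      0.9479
  C             1.397      -1.397     -0.9313     -0.9313
  E             3.132       1.548       2.904     0.01656
  solve Keq expr → x = -0.4657; check Q = 2.7900e-04
Then change container volume by factor 2 (V_new/V_old).
Step 2:
                    A           B           L           G
  I             1.566       0.774       1.452    0.008278
  C          -0.03221     0.03221     0.02147     0.02147
  E             1.534      0.8062       1.473     0.02975
  solve Keq expr → x = 0.01074; check Q = 2.7900e-04
Then add 0.02772 M of G.
Step 3:
                    A           B           L           G
  I             1.534      0.8062       1.473     0.05747
  C           0.03592    -0.03592    -0.02394    -0.02394
  E              1.57      0.7703       1.449     0.03353
  solve Keq expr → x = -0.01197; check Q = 2.7900e-04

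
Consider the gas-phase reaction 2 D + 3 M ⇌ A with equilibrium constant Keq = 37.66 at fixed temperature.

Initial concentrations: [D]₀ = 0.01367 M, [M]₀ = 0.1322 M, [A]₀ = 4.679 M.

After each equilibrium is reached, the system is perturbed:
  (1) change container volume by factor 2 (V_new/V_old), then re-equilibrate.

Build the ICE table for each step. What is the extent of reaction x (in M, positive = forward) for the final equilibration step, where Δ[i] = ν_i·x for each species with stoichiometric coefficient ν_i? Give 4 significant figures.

Q₀ = 1.0837e+07 vs Keq = 37.66 ⇒ Q>K, reverse
Step 1:
                    D           M           A
  init        0.01367      0.1322       4.679
  Δ            0.4545      0.6818     -0.2273
  eq           0.4682       0.814       4.452
  solve Keq expr → x = -0.2273; check Q = 37.66
Then change container volume by factor 2 (V_new/V_old).
Step 2:
                    D           M           A
  init         0.2341       0.407       2.226
  Δ            0.1855      0.2782    -0.09275
  eq           0.4196      0.6852       2.133
  solve Keq expr → x = -0.09275; check Q = 37.66

x = -0.09275 M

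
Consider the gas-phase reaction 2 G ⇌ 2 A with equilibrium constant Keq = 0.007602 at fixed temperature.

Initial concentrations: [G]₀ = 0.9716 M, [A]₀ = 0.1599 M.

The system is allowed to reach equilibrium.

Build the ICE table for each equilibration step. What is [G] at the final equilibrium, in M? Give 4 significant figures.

Q₀ = 0.02708 vs Keq = 0.007602 ⇒ Q>K, reverse
Step 1:
                   G          A
  I           0.9716     0.1599
  C          0.06916   -0.06916
  E            1.041    0.09074
  solve Keq expr → x = -0.03458; check Q = 0.007602

[G]_eq = 1.041 M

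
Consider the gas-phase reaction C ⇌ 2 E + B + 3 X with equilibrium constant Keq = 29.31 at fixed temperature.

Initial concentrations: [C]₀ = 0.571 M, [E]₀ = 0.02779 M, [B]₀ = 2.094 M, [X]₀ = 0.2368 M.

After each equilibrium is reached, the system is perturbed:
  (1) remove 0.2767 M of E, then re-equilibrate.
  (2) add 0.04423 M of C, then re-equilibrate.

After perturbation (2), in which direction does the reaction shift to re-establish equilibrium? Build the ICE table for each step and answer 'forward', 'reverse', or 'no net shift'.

Q₀ = 3.7606e-05 vs Keq = 29.31 ⇒ Q<K, forward
Step 1:
                  C         E         B         X
  init        0.571   0.02779     2.094    0.2368
  Δ         -0.3993    0.7987    0.3993     1.198
  eq         0.1717    0.8265     2.493     1.435
  solve Keq expr → x = 0.3993; check Q = 29.31
Then remove 0.2767 M of E.
Step 2:
                  C         E         B         X
  init       0.1717    0.5498     2.493     1.435
  Δ        -0.04106   0.08213   0.04106    0.1232
  eq         0.1306    0.6319     2.534     1.558
  solve Keq expr → x = 0.04106; check Q = 29.31
Then add 0.04423 M of C.
Step 3:
                  C         E         B         X
  init       0.1748    0.6319     2.534     1.558
  Δ        -0.01598   0.03196   0.01598   0.04793
  eq         0.1588    0.6639      2.55     1.606
  solve Keq expr → x = 0.01598; check Q = 29.31

Direction: forward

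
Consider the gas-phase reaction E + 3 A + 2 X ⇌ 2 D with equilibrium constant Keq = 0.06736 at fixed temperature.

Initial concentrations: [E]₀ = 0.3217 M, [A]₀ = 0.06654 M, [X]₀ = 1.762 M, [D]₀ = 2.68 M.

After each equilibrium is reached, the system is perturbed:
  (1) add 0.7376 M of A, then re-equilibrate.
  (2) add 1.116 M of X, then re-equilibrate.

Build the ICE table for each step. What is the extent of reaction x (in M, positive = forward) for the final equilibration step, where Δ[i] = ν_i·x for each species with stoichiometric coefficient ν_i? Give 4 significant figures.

x = 0.07746 M

Q₀ = 2.4409e+04 vs Keq = 0.06736 ⇒ Q>K, reverse
Step 1:
                   E          A          X          D
  init        0.3217    0.06654      1.762       2.68
  Δ           0.5525      1.658      1.105     -1.105
  eq          0.8742      1.724      2.867      1.575
  solve Keq expr → x = -0.5525; check Q = 0.06736
Then add 0.7376 M of A.
Step 2:
                   E          A          X          D
  init        0.8742      2.462      2.867      1.575
  Δ          -0.1187    -0.3561    -0.2374     0.2374
  eq          0.7555      2.106       2.63      1.812
  solve Keq expr → x = 0.1187; check Q = 0.06736
Then add 1.116 M of X.
Step 3:
                   E          A          X          D
  init        0.7555      2.106      3.746      1.812
  Δ         -0.07746    -0.2324    -0.1549     0.1549
  eq           0.678      1.873      3.591      1.967
  solve Keq expr → x = 0.07746; check Q = 0.06736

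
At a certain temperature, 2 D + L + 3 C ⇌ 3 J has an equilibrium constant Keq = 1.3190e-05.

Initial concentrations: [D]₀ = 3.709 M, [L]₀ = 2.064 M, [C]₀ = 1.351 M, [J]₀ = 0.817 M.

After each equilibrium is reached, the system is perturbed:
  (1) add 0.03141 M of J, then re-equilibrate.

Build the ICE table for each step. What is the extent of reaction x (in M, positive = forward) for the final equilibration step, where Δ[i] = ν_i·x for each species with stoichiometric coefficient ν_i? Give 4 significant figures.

x = -0.009469 M

Q₀ = 0.007789 vs Keq = 1.3190e-05 ⇒ Q>K, reverse
Step 1:
                   D          L          C          J
  init         3.709      2.064      1.351      0.817
  Δ           0.4372     0.2186     0.6559    -0.6559
  eq           4.146      2.283      2.007     0.1611
  solve Keq expr → x = -0.2186; check Q = 1.3190e-05
Then add 0.03141 M of J.
Step 2:
                   D          L          C          J
  init         4.146      2.283      2.007     0.1925
  Δ          0.01894   0.009469    0.02841   -0.02841
  eq           4.165      2.292      2.035     0.1641
  solve Keq expr → x = -0.009469; check Q = 1.3190e-05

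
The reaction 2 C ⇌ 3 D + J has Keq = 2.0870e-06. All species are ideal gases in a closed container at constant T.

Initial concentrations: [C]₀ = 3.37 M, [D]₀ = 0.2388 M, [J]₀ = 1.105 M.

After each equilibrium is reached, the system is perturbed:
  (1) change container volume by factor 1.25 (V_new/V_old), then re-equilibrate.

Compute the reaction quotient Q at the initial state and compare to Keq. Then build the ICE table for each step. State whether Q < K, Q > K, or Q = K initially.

Q₀ = 0.001325 vs Keq = 2.0870e-06 ⇒ Q>K, reverse
Step 1:
                  C         D         J
  Initial      3.37    0.2388     1.105
  Change     0.1397   -0.2096  -0.06987
  Equil        3.51   0.02918     1.035
  solve Keq expr → x = -0.06987; check Q = 2.0870e-06
Then change container volume by factor 1.25 (V_new/V_old).
Step 2:
                  C         D         J
  Initial     2.808   0.02334    0.8281
  Change  -0.002476  0.003714  0.001238
  Equil       2.805   0.02706    0.8293
  solve Keq expr → x = 0.001238; check Q = 2.0870e-06

Q₀ = 0.001325; Q > K (proceeds reverse)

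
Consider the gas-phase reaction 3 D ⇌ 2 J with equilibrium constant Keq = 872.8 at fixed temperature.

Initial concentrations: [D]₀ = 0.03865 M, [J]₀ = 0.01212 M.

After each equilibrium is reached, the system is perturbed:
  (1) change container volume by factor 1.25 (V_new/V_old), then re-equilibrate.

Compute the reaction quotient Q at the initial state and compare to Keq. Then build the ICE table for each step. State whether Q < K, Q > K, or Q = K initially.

Q₀ = 2.544; Q < K (proceeds forward)

Q₀ = 2.544 vs Keq = 872.8 ⇒ Q<K, forward
Step 1:
                   D          J
  Initial    0.03865    0.01212
  Change    -0.02832    0.01888
  Equil      0.01033      0.031
  solve Keq expr → x = 0.009441; check Q = 872.8
Then change container volume by factor 1.25 (V_new/V_old).
Step 2:
                   D          J
  Initial   0.008261     0.0248
  Change  5.4999e-04 -3.6666e-04
  Equil     0.008811    0.02444
  solve Keq expr → x = -1.8333e-04; check Q = 872.8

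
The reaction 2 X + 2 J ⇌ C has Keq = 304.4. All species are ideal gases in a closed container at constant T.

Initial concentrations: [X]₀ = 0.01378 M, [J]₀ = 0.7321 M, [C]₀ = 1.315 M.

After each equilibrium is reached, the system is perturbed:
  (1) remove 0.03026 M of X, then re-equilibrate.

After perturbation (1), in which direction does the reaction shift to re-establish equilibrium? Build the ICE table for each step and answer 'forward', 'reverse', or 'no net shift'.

Direction: reverse

Q₀ = 1.2921e+04 vs Keq = 304.4 ⇒ Q>K, reverse
Step 1:
                   X          J          C
  I          0.01378     0.7321      1.315
  C          0.06737    0.06737   -0.03369
  E          0.08115     0.7995      1.281
  solve Keq expr → x = -0.03369; check Q = 304.4
Then remove 0.03026 M of X.
Step 2:
                   X          J          C
  I          0.05089     0.7995      1.281
  C          0.02717    0.02717   -0.01359
  E          0.07807     0.8266      1.268
  solve Keq expr → x = -0.01359; check Q = 304.4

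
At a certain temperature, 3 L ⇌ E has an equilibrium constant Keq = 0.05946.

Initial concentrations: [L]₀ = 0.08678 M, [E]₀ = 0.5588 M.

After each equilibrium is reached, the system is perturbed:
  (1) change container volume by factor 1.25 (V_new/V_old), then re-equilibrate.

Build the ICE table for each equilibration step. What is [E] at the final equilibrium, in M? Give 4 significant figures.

[E]_eq = 0.08895 M

Q₀ = 855.1 vs Keq = 0.05946 ⇒ Q>K, reverse
Step 1:
                    L           E
  I           0.08678      0.5588
  C              1.25     -0.4167
  E             1.337      0.1421
  solve Keq expr → x = -0.4167; check Q = 0.05946
Then change container volume by factor 1.25 (V_new/V_old).
Step 2:
                    L           E
  I              1.07      0.1137
  C           0.07415    -0.02472
  E             1.144     0.08895
  solve Keq expr → x = -0.02472; check Q = 0.05946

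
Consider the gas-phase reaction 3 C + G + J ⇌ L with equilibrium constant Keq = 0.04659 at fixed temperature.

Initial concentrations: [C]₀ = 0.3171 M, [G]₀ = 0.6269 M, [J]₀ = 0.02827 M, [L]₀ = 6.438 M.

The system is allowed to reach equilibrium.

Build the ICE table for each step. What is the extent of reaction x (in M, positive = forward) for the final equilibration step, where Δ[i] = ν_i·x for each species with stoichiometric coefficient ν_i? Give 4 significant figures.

Q₀ = 1.1393e+04 vs Keq = 0.04659 ⇒ Q>K, reverse
Step 1:
                    C           G           J           L
  init         0.3171      0.6269     0.02827       6.438
  Δ             3.461       1.154       1.154      -1.154
  eq            3.778        1.78       1.182       5.284
  solve Keq expr → x = -1.154; check Q = 0.04659

x = -1.154 M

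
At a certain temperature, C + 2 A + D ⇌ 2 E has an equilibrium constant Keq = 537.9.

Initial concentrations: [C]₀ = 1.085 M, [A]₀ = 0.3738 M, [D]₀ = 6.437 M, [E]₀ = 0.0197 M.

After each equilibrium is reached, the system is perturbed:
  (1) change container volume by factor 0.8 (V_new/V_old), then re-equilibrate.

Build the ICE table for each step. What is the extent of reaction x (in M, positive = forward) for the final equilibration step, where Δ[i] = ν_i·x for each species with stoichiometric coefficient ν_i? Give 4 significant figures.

x = 8.6315e-04 M

Q₀ = 3.9769e-04 vs Keq = 537.9 ⇒ Q<K, forward
Step 1:
                   C          A          D          E
  init         1.085     0.3738      6.437     0.0197
  Δ          -0.1834    -0.3668    -0.1834     0.3668
  eq          0.9016   0.007018      6.254     0.3865
  solve Keq expr → x = 0.1834; check Q = 537.9
Then change container volume by factor 0.8 (V_new/V_old).
Step 2:
                   C          A          D          E
  init         1.127   0.008772      7.817     0.4831
  Δ       -8.6315e-04  -0.001726 -8.6315e-04   0.001726
  eq           1.126   0.007046      7.816     0.4848
  solve Keq expr → x = 8.6315e-04; check Q = 537.9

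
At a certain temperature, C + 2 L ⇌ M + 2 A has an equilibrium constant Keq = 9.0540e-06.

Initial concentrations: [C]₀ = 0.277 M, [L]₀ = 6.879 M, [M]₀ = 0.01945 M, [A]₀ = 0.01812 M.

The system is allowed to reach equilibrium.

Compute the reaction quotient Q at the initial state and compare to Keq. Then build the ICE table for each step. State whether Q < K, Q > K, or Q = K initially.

Q₀ = 4.8720e-07 vs Keq = 9.0540e-06 ⇒ Q<K, forward
Step 1:
                   C          L          M          A
  init         0.277      6.879    0.01945    0.01812
  Δ         -0.01801   -0.03602    0.01801    0.03602
  eq           0.259      6.843    0.03746    0.05414
  solve Keq expr → x = 0.01801; check Q = 9.0540e-06

Q₀ = 4.8720e-07; Q < K (proceeds forward)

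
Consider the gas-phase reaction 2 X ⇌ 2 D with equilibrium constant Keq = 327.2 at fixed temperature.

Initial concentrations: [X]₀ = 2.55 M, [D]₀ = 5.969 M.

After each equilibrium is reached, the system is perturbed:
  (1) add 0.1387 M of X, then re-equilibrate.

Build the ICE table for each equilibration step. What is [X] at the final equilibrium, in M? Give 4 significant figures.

[X]_eq = 0.4536 M

Q₀ = 5.479 vs Keq = 327.2 ⇒ Q<K, forward
Step 1:
                  X         D
  I            2.55     5.969
  C          -2.104     2.104
  E          0.4463     8.073
  solve Keq expr → x = 1.052; check Q = 327.2
Then add 0.1387 M of X.
Step 2:
                  X         D
  I           0.585     8.073
  C         -0.1314    0.1314
  E          0.4536     8.204
  solve Keq expr → x = 0.06572; check Q = 327.2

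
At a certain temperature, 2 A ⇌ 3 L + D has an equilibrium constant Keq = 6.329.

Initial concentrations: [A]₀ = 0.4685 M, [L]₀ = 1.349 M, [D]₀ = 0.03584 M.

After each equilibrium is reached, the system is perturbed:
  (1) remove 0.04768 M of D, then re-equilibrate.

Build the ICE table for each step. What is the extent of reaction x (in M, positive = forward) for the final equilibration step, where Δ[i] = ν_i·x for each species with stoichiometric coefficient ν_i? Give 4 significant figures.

Q₀ = 0.4009 vs Keq = 6.329 ⇒ Q<K, forward
Step 1:
                  A         L         D
  I          0.4685     1.349   0.03584
  C          -0.179    0.2685    0.0895
  E          0.2895     1.618    0.1253
  solve Keq expr → x = 0.0895; check Q = 6.329
Then remove 0.04768 M of D.
Step 2:
                  A         L         D
  I          0.2895     1.618   0.07766
  C        -0.03006   0.04509   0.01503
  E          0.2594     1.663   0.09269
  solve Keq expr → x = 0.01503; check Q = 6.329

x = 0.01503 M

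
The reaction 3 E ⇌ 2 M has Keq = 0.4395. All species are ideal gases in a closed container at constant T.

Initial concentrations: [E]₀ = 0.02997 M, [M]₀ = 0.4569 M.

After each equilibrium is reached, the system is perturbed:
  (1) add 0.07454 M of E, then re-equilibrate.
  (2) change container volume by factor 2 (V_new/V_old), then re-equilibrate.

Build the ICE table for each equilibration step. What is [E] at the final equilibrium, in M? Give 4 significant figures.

[E]_eq = 0.2618 M

Q₀ = 7755 vs Keq = 0.4395 ⇒ Q>K, reverse
Step 1:
                  E         M
  init      0.02997    0.4569
  Δ          0.4025   -0.2683
  eq         0.4325    0.1886
  solve Keq expr → x = -0.1342; check Q = 0.4395
Then add 0.07454 M of E.
Step 2:
                  E         M
  init        0.507    0.1886
  Δ         -0.0373   0.02487
  eq         0.4697    0.2134
  solve Keq expr → x = 0.01243; check Q = 0.4395
Then change container volume by factor 2 (V_new/V_old).
Step 3:
                  E         M
  init       0.2349    0.1067
  Δ         0.02689  -0.01793
  eq         0.2618   0.08878
  solve Keq expr → x = -0.008965; check Q = 0.4395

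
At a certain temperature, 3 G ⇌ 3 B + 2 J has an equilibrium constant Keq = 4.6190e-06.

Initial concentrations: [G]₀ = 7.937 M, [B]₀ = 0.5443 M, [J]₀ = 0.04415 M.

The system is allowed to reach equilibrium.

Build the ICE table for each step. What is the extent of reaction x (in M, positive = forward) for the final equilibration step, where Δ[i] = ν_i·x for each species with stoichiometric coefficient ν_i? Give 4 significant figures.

x = 0.02611 M

Q₀ = 6.2865e-07 vs Keq = 4.6190e-06 ⇒ Q<K, forward
Step 1:
                   G          B          J
  Initial      7.937     0.5443    0.04415
  Change    -0.07833    0.07833    0.05222
  Equil        7.859     0.6226    0.09637
  solve Keq expr → x = 0.02611; check Q = 4.6190e-06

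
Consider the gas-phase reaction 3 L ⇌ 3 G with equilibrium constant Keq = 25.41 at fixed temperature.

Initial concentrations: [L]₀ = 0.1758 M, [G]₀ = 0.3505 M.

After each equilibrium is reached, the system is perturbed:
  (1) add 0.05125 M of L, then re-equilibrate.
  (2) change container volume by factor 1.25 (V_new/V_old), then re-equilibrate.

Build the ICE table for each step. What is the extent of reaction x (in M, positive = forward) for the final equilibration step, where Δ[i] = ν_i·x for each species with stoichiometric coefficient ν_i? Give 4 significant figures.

Q₀ = 7.925 vs Keq = 25.41 ⇒ Q<K, forward
Step 1:
                   L          G
  init        0.1758     0.3505
  Δ         -0.04222    0.04222
  eq          0.1336     0.3927
  solve Keq expr → x = 0.01407; check Q = 25.41
Then add 0.05125 M of L.
Step 2:
                   L          G
  init        0.1848     0.3927
  Δ         -0.03824    0.03824
  eq          0.1466      0.431
  solve Keq expr → x = 0.01275; check Q = 25.41
Then change container volume by factor 1.25 (V_new/V_old).
Step 3:
                   L          G
  init        0.1173     0.3448
  Δ                0          0
  eq          0.1173     0.3448
  solve Keq expr → x = 0; check Q = 25.41

x = 0 M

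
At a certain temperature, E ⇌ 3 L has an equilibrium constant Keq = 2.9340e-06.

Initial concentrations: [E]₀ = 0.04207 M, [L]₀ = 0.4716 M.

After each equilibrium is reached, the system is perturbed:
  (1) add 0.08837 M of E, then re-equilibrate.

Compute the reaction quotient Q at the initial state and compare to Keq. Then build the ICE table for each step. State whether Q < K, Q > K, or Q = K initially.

Q₀ = 2.493; Q > K (proceeds reverse)

Q₀ = 2.493 vs Keq = 2.9340e-06 ⇒ Q>K, reverse
Step 1:
                   E          L
  Initial    0.04207     0.4716
  Change      0.1544    -0.4633
  Equil       0.1965   0.008323
  solve Keq expr → x = -0.1544; check Q = 2.9340e-06
Then add 0.08837 M of E.
Step 2:
                   E          L
  Initial     0.2849   0.008323
  Change  -3.6426e-04   0.001093
  Equil       0.2845   0.009416
  solve Keq expr → x = 3.6426e-04; check Q = 2.9340e-06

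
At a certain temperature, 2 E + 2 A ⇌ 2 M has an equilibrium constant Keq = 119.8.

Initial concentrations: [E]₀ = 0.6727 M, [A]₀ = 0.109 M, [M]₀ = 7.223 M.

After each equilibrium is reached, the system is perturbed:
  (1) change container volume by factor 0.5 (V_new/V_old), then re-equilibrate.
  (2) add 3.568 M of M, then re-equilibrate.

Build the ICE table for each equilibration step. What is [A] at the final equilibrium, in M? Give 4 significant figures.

Q₀ = 9704 vs Keq = 119.8 ⇒ Q>K, reverse
Step 1:
                  E         A         M
  init       0.6727     0.109     7.223
  Δ           0.445     0.445    -0.445
  eq          1.118     0.554     6.778
  solve Keq expr → x = -0.2225; check Q = 119.8
Then change container volume by factor 0.5 (V_new/V_old).
Step 2:
                  E         A         M
  init        2.235     1.108     13.56
  Δ         -0.4094   -0.4094    0.4094
  eq          1.826    0.6987     13.97
  solve Keq expr → x = 0.2047; check Q = 119.8
Then add 3.568 M of M.
Step 3:
                  E         A         M
  init        1.826    0.6987     17.53
  Δ          0.1192    0.1192   -0.1192
  eq          1.945    0.8179     17.41
  solve Keq expr → x = -0.05959; check Q = 119.8

[A]_eq = 0.8179 M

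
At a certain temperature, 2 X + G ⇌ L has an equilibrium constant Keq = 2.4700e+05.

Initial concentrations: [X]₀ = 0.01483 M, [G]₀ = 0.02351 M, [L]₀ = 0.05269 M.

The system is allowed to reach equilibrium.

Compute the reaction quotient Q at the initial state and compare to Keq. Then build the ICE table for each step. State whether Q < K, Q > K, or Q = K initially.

Q₀ = 1.0190e+04; Q < K (proceeds forward)

Q₀ = 1.0190e+04 vs Keq = 2.4700e+05 ⇒ Q<K, forward
Step 1:
                   X          G          L
  Initial    0.01483    0.02351    0.05269
  Change     -0.0112    -0.0056     0.0056
  Equil      0.00363    0.01791    0.05829
  solve Keq expr → x = 0.0056; check Q = 2.4700e+05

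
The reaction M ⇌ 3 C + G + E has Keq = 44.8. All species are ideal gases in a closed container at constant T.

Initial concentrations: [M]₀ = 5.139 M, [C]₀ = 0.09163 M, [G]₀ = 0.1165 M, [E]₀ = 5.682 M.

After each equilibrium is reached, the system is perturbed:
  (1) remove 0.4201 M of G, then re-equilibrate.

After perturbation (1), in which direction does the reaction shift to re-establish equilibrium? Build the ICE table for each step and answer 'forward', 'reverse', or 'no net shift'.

Direction: forward

Q₀ = 9.9097e-05 vs Keq = 44.8 ⇒ Q<K, forward
Step 1:
                  M         C         G         E
  Initial     5.139   0.09163    0.1165     5.682
  Change    -0.9595     2.878    0.9595    0.9595
  Equil        4.18      2.97     1.076     6.641
  solve Keq expr → x = 0.9595; check Q = 44.8
Then remove 0.4201 M of G.
Step 2:
                  M         C         G         E
  Initial      4.18      2.97    0.6559     6.641
  Change    -0.1057     0.317    0.1057    0.1057
  Equil       4.074     3.287    0.7616     6.747
  solve Keq expr → x = 0.1057; check Q = 44.8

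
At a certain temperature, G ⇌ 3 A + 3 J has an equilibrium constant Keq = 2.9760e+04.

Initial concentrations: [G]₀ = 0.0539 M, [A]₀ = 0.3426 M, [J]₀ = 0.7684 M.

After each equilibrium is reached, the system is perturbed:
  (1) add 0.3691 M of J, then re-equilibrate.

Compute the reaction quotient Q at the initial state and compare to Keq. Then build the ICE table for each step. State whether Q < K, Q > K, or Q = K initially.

Q₀ = 0.3385 vs Keq = 2.9760e+04 ⇒ Q<K, forward
Step 1:
                  G         A         J
  I          0.0539    0.3426    0.7684
  C         -0.0539    0.1617    0.1617
  E       3.4672e-06    0.5043    0.9301
  solve Keq expr → x = 0.0539; check Q = 2.9760e+04
Then add 0.3691 M of J.
Step 2:
                  G         A         J
  I       3.4672e-06    0.5043     1.299
  C       5.9812e-06 -1.7944e-05 -1.7944e-05
  E       9.4484e-06    0.5043     1.299
  solve Keq expr → x = -5.9812e-06; check Q = 2.9760e+04

Q₀ = 0.3385; Q < K (proceeds forward)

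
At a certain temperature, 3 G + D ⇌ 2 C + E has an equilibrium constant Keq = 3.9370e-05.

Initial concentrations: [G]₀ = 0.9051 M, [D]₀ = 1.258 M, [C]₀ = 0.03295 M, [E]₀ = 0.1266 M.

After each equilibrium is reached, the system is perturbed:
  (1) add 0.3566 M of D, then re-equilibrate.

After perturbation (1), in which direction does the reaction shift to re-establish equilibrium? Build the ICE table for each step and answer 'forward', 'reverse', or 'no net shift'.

Q₀ = 1.4736e-04 vs Keq = 3.9370e-05 ⇒ Q>K, reverse
Step 1:
                   G          D          C          E
  I           0.9051      1.258    0.03295     0.1266
  C          0.02205   0.007352    -0.0147  -0.007352
  E           0.9272      1.265    0.01825     0.1192
  solve Keq expr → x = -0.007352; check Q = 3.9370e-05
Then add 0.3566 M of D.
Step 2:
                   G          D          C          E
  I           0.9272      1.622    0.01825     0.1192
  C        -0.003301    -0.0011     0.0022     0.0011
  E           0.9239      1.621    0.02045     0.1203
  solve Keq expr → x = 0.0011; check Q = 3.9370e-05

Direction: forward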